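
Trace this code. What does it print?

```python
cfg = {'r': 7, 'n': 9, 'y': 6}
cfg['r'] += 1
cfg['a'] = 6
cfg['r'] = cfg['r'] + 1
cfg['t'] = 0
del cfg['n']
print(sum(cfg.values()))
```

21

cfg['r'] = 7+1 = 8 → {'r': 8, 'n': 9, 'y': 6}
cfg['a'] = 6 → {'r': 8, 'n': 9, 'y': 6, 'a': 6}
cfg['r'] = cfg['r']+1 = 9 → {'r': 9, 'n': 9, 'y': 6, 'a': 6}
cfg['t'] = 0 → {'r': 9, 'n': 9, 'y': 6, 'a': 6, 't': 0}
del 'n' → {'r': 9, 'y': 6, 'a': 6, 't': 0}
sum of values = 21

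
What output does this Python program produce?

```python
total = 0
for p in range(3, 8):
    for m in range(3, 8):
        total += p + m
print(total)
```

p=3,m=3: total = 0+6 = 6
p=3,m=4: total = 6+7 = 13
p=3,m=5: total = 13+8 = 21
p=3,m=6: total = 21+9 = 30
p=3,m=7: total = 30+10 = 40
p=4,m=3: total = 40+7 = 47
p=4,m=4: total = 47+8 = 55
p=4,m=5: total = 55+9 = 64
p=4,m=6: total = 64+10 = 74
p=4,m=7: total = 74+11 = 85
p=5,m=3: total = 85+8 = 93
p=5,m=4: total = 93+9 = 102
p=5,m=5: total = 102+10 = 112
p=5,m=6: total = 112+11 = 123
p=5,m=7: total = 123+12 = 135
p=6,m=3: total = 135+9 = 144
p=6,m=4: total = 144+10 = 154
p=6,m=5: total = 154+11 = 165
p=6,m=6: total = 165+12 = 177
p=6,m=7: total = 177+13 = 190
p=7,m=3: total = 190+10 = 200
p=7,m=4: total = 200+11 = 211
p=7,m=5: total = 211+12 = 223
p=7,m=6: total = 223+13 = 236
p=7,m=7: total = 236+14 = 250

250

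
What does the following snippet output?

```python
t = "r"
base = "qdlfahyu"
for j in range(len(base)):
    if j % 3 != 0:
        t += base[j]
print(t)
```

j=0: skip
j=1: add 'd' → 'rd'
j=2: add 'l' → 'rdl'
j=3: skip
j=4: add 'a' → 'rdla'
j=5: add 'h' → 'rdlah'
j=6: skip
j=7: add 'u' → 'rdlahu'

rdlahu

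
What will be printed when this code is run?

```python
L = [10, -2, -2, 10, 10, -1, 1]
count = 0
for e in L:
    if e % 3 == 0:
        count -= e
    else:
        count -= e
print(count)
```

-26

e=10: not %3==0, count = 0-10 = -10
e=-2: not %3==0, count = (-10)-(-2) = -8
e=-2: not %3==0, count = (-8)-(-2) = -6
e=10: not %3==0, count = (-6)-10 = -16
e=10: not %3==0, count = (-16)-10 = -26
e=-1: not %3==0, count = (-26)-(-1) = -25
e=1: not %3==0, count = (-25)-1 = -26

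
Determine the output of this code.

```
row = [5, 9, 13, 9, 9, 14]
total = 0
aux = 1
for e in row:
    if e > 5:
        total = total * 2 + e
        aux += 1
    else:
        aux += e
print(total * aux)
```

3476

e=5: not >5; aux=6
e=9: >5, total = 0*2+9 = 9; aux=7
e=13: >5, total = 9*2+13 = 31; aux=8
e=9: >5, total = 31*2+9 = 71; aux=9
e=9: >5, total = 71*2+9 = 151; aux=10
e=14: >5, total = 151*2+14 = 316; aux=11
total*aux = 316*11 = 3476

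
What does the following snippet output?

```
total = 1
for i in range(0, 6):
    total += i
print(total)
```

16

i=0: total = 1+0 = 1
i=1: total = 1+1 = 2
i=2: total = 2+2 = 4
i=3: total = 4+3 = 7
i=4: total = 7+4 = 11
i=5: total = 11+5 = 16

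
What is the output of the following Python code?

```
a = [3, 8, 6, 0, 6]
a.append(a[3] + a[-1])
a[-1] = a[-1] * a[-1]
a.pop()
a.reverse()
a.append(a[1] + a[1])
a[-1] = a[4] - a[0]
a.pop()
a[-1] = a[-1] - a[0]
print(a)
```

append a[3]+a[-1] = 0+6 = 6 → [3, 8, 6, 0, 6, 6]
a[-1] = a[-1]*a[-1] = 6*6 = 36 → [3, 8, 6, 0, 6, 36]
pop() removes 36 → [3, 8, 6, 0, 6]
reverse → [6, 0, 6, 8, 3]
append a[1]+a[1] = 0+0 = 0 → [6, 0, 6, 8, 3, 0]
a[-1] = a[4]-a[0] = 3-6 = -3 → [6, 0, 6, 8, 3, -3]
pop() removes -3 → [6, 0, 6, 8, 3]
a[-1] = a[-1]-a[0] = 3-6 = -3 → [6, 0, 6, 8, -3]

[6, 0, 6, 8, -3]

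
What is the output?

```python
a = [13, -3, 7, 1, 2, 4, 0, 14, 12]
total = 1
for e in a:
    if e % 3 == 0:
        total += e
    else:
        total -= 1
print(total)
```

4

e=13: not %3==0, total = 1-1 = 0
e=-3: %3==0, total = 0+(-3) = -3
e=7: not %3==0, total = (-3)-1 = -4
e=1: not %3==0, total = (-4)-1 = -5
e=2: not %3==0, total = (-5)-1 = -6
e=4: not %3==0, total = (-6)-1 = -7
e=0: %3==0, total = (-7)+0 = -7
e=14: not %3==0, total = (-7)-1 = -8
e=12: %3==0, total = (-8)+12 = 4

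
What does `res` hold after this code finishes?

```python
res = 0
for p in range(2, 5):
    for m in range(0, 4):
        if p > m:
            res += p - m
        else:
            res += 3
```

p=2,m=0: 2>0, res = 0+2 = 2
p=2,m=1: 2>1, res = 2+1 = 3
p=2,m=2: not 2>2, res = 3+3 = 6
p=2,m=3: not 2>3, res = 6+3 = 9
p=3,m=0: 3>0, res = 9+3 = 12
p=3,m=1: 3>1, res = 12+2 = 14
p=3,m=2: 3>2, res = 14+1 = 15
p=3,m=3: not 3>3, res = 15+3 = 18
p=4,m=0: 4>0, res = 18+4 = 22
p=4,m=1: 4>1, res = 22+3 = 25
p=4,m=2: 4>2, res = 25+2 = 27
p=4,m=3: 4>3, res = 27+1 = 28

28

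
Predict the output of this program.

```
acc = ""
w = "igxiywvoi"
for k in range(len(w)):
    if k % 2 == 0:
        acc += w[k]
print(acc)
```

k=0: add 'i' → 'i'
k=1: skip
k=2: add 'x' → 'ix'
k=3: skip
k=4: add 'y' → 'ixy'
k=5: skip
k=6: add 'v' → 'ixyv'
k=7: skip
k=8: add 'i' → 'ixyvi'

ixyvi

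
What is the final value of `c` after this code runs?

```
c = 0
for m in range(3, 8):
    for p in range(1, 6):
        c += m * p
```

m=3,p=1: c = 0+3 = 3
m=3,p=2: c = 3+6 = 9
m=3,p=3: c = 9+9 = 18
m=3,p=4: c = 18+12 = 30
m=3,p=5: c = 30+15 = 45
m=4,p=1: c = 45+4 = 49
m=4,p=2: c = 49+8 = 57
m=4,p=3: c = 57+12 = 69
m=4,p=4: c = 69+16 = 85
m=4,p=5: c = 85+20 = 105
m=5,p=1: c = 105+5 = 110
m=5,p=2: c = 110+10 = 120
m=5,p=3: c = 120+15 = 135
m=5,p=4: c = 135+20 = 155
m=5,p=5: c = 155+25 = 180
m=6,p=1: c = 180+6 = 186
m=6,p=2: c = 186+12 = 198
m=6,p=3: c = 198+18 = 216
m=6,p=4: c = 216+24 = 240
m=6,p=5: c = 240+30 = 270
m=7,p=1: c = 270+7 = 277
m=7,p=2: c = 277+14 = 291
m=7,p=3: c = 291+21 = 312
m=7,p=4: c = 312+28 = 340
m=7,p=5: c = 340+35 = 375

375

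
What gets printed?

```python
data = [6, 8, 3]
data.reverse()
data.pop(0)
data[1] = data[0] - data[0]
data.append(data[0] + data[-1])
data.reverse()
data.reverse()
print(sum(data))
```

16

reverse → [3, 8, 6]
pop(0) removes 3 → [8, 6]
data[1] = data[0]-data[0] = 8-8 = 0 → [8, 0]
append data[0]+data[-1] = 8+0 = 8 → [8, 0, 8]
reverse → [8, 0, 8]
reverse → [8, 0, 8]
sum = 16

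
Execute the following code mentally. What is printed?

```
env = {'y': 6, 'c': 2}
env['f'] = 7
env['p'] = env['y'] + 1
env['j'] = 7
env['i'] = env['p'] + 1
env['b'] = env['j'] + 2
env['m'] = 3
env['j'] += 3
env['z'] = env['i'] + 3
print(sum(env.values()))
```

env['f'] = 7 → {'y': 6, 'c': 2, 'f': 7}
env['p'] = env['y']+1 = 7 → {'y': 6, 'c': 2, 'f': 7, 'p': 7}
env['j'] = 7 → {'y': 6, 'c': 2, 'f': 7, 'p': 7, 'j': 7}
env['i'] = env['p']+1 = 8 → {'y': 6, 'c': 2, 'f': 7, 'p': 7, 'j': 7, 'i': 8}
env['b'] = env['j']+2 = 9 → {'y': 6, 'c': 2, 'f': 7, 'p': 7, 'j': 7, 'i': 8, 'b': 9}
env['m'] = 3 → {'y': 6, 'c': 2, 'f': 7, 'p': 7, 'j': 7, 'i': 8, 'b': 9, 'm': 3}
env['j'] = 7+3 = 10 → {'y': 6, 'c': 2, 'f': 7, 'p': 7, 'j': 10, 'i': 8, 'b': 9, 'm': 3}
env['z'] = env['i']+3 = 11 → {'y': 6, 'c': 2, 'f': 7, 'p': 7, 'j': 10, 'i': 8, 'b': 9, 'm': 3, 'z': 11}
sum of values = 63

63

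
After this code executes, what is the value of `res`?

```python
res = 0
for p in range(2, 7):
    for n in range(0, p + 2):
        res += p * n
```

375

p=2,n=0: res = 0+0 = 0
p=2,n=1: res = 0+2 = 2
p=2,n=2: res = 2+4 = 6
p=2,n=3: res = 6+6 = 12
p=3,n=0: res = 12+0 = 12
p=3,n=1: res = 12+3 = 15
p=3,n=2: res = 15+6 = 21
p=3,n=3: res = 21+9 = 30
p=3,n=4: res = 30+12 = 42
p=4,n=0: res = 42+0 = 42
p=4,n=1: res = 42+4 = 46
p=4,n=2: res = 46+8 = 54
p=4,n=3: res = 54+12 = 66
p=4,n=4: res = 66+16 = 82
p=4,n=5: res = 82+20 = 102
p=5,n=0: res = 102+0 = 102
p=5,n=1: res = 102+5 = 107
p=5,n=2: res = 107+10 = 117
p=5,n=3: res = 117+15 = 132
p=5,n=4: res = 132+20 = 152
p=5,n=5: res = 152+25 = 177
p=5,n=6: res = 177+30 = 207
p=6,n=0: res = 207+0 = 207
p=6,n=1: res = 207+6 = 213
p=6,n=2: res = 213+12 = 225
p=6,n=3: res = 225+18 = 243
p=6,n=4: res = 243+24 = 267
p=6,n=5: res = 267+30 = 297
p=6,n=6: res = 297+36 = 333
p=6,n=7: res = 333+42 = 375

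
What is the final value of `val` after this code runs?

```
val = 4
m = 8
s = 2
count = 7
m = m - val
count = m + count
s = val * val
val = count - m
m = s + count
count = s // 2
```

7

m = 8-4 = 4
count = 4+7 = 11
s = 4*4 = 16
val = 11-4 = 7
m = 16+11 = 27
count = 16//2 = 8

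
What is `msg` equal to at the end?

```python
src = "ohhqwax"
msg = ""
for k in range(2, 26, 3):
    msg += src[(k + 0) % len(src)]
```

k=2: add src[2]='h' → 'h'
k=5: add src[5]='a' → 'ha'
k=8: add src[1]='h' → 'hah'
k=11: add src[4]='w' → 'hahw'
k=14: add src[0]='o' → 'hahwo'
k=17: add src[3]='q' → 'hahwoq'
k=20: add src[6]='x' → 'hahwoqx'
k=23: add src[2]='h' → 'hahwoqxh'

'hahwoqxh'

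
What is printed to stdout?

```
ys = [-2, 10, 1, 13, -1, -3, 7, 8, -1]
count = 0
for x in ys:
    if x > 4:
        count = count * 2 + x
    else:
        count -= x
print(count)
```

195

x=-2: not >4, count = 0-(-2) = 2
x=10: >4, count = 2*2+10 = 14
x=1: not >4, count = 14-1 = 13
x=13: >4, count = 13*2+13 = 39
x=-1: not >4, count = 39-(-1) = 40
x=-3: not >4, count = 40-(-3) = 43
x=7: >4, count = 43*2+7 = 93
x=8: >4, count = 93*2+8 = 194
x=-1: not >4, count = 194-(-1) = 195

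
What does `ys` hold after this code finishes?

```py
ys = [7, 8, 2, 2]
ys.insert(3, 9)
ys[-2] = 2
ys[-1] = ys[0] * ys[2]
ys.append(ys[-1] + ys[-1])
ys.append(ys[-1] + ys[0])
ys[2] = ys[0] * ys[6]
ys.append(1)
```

[7, 8, 245, 2, 14, 28, 35, 1]

insert 9 at 3 → [7, 8, 2, 9, 2]
ys[-2] = 2 → [7, 8, 2, 2, 2]
ys[-1] = ys[0]*ys[2] = 7*2 = 14 → [7, 8, 2, 2, 14]
append ys[-1]+ys[-1] = 14+14 = 28 → [7, 8, 2, 2, 14, 28]
append ys[-1]+ys[0] = 28+7 = 35 → [7, 8, 2, 2, 14, 28, 35]
ys[2] = ys[0]*ys[6] = 7*35 = 245 → [7, 8, 245, 2, 14, 28, 35]
append 1 → [7, 8, 245, 2, 14, 28, 35, 1]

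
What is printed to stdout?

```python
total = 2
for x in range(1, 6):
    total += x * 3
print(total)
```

47

x=1: total = 2+1*3 = 5
x=2: total = 5+2*3 = 11
x=3: total = 11+3*3 = 20
x=4: total = 20+4*3 = 32
x=5: total = 32+5*3 = 47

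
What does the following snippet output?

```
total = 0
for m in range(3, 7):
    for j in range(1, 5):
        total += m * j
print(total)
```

m=3,j=1: total = 0+3 = 3
m=3,j=2: total = 3+6 = 9
m=3,j=3: total = 9+9 = 18
m=3,j=4: total = 18+12 = 30
m=4,j=1: total = 30+4 = 34
m=4,j=2: total = 34+8 = 42
m=4,j=3: total = 42+12 = 54
m=4,j=4: total = 54+16 = 70
m=5,j=1: total = 70+5 = 75
m=5,j=2: total = 75+10 = 85
m=5,j=3: total = 85+15 = 100
m=5,j=4: total = 100+20 = 120
m=6,j=1: total = 120+6 = 126
m=6,j=2: total = 126+12 = 138
m=6,j=3: total = 138+18 = 156
m=6,j=4: total = 156+24 = 180

180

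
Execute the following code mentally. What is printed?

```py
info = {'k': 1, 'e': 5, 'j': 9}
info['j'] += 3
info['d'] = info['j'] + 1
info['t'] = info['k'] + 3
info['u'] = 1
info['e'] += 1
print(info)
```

info['j'] = 9+3 = 12 → {'k': 1, 'e': 5, 'j': 12}
info['d'] = info['j']+1 = 13 → {'k': 1, 'e': 5, 'j': 12, 'd': 13}
info['t'] = info['k']+3 = 4 → {'k': 1, 'e': 5, 'j': 12, 'd': 13, 't': 4}
info['u'] = 1 → {'k': 1, 'e': 5, 'j': 12, 'd': 13, 't': 4, 'u': 1}
info['e'] = 5+1 = 6 → {'k': 1, 'e': 6, 'j': 12, 'd': 13, 't': 4, 'u': 1}

{'k': 1, 'e': 6, 'j': 12, 'd': 13, 't': 4, 'u': 1}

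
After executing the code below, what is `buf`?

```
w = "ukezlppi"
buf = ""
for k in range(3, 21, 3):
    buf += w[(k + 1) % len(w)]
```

k=3: add w[4]='l' → 'l'
k=6: add w[7]='i' → 'li'
k=9: add w[2]='e' → 'lie'
k=12: add w[5]='p' → 'liep'
k=15: add w[0]='u' → 'liepu'
k=18: add w[3]='z' → 'liepuz'

'liepuz'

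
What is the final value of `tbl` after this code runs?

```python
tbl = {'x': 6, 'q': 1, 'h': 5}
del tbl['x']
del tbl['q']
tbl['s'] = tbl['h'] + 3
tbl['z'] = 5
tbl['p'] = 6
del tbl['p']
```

del 'x' → {'q': 1, 'h': 5}
del 'q' → {'h': 5}
tbl['s'] = tbl['h']+3 = 8 → {'h': 5, 's': 8}
tbl['z'] = 5 → {'h': 5, 's': 8, 'z': 5}
tbl['p'] = 6 → {'h': 5, 's': 8, 'z': 5, 'p': 6}
del 'p' → {'h': 5, 's': 8, 'z': 5}

{'h': 5, 's': 8, 'z': 5}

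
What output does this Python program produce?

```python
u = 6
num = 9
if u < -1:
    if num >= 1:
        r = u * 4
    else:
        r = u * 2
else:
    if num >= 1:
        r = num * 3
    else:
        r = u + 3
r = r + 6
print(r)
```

u=6, num=9
u < -1 is False; num >= 1 is True
→ r = num * 3 = 27
r = 27+6 = 33

33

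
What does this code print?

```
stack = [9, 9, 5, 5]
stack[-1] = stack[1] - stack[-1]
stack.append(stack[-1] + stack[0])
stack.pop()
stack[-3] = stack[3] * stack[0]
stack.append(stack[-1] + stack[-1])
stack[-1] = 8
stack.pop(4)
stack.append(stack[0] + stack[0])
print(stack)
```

stack[-1] = stack[1]-stack[-1] = 9-5 = 4 → [9, 9, 5, 4]
append stack[-1]+stack[0] = 4+9 = 13 → [9, 9, 5, 4, 13]
pop() removes 13 → [9, 9, 5, 4]
stack[-3] = stack[3]*stack[0] = 4*9 = 36 → [9, 36, 5, 4]
append stack[-1]+stack[-1] = 4+4 = 8 → [9, 36, 5, 4, 8]
stack[-1] = 8 → [9, 36, 5, 4, 8]
pop(4) removes 8 → [9, 36, 5, 4]
append stack[0]+stack[0] = 9+9 = 18 → [9, 36, 5, 4, 18]

[9, 36, 5, 4, 18]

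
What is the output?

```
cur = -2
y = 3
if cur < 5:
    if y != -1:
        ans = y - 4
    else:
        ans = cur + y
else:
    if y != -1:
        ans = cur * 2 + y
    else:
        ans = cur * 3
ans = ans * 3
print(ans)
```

-3

cur=-2, y=3
cur < 5 is True; y != -1 is True
→ ans = y - 4 = -1
ans = (-1)*3 = -3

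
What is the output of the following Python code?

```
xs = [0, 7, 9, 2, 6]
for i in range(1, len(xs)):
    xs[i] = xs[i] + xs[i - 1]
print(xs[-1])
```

i=1: xs[1] = 7+0 = 7 → [0, 7, 9, 2, 6]
i=2: xs[2] = 9+7 = 16 → [0, 7, 16, 2, 6]
i=3: xs[3] = 2+16 = 18 → [0, 7, 16, 18, 6]
i=4: xs[4] = 6+18 = 24 → [0, 7, 16, 18, 24]

24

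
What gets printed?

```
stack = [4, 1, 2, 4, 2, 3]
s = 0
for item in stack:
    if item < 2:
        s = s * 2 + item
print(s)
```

item=4: not <2
item=1: <2, s = 0*2+1 = 1
item=2: not <2
item=4: not <2
item=2: not <2
item=3: not <2

1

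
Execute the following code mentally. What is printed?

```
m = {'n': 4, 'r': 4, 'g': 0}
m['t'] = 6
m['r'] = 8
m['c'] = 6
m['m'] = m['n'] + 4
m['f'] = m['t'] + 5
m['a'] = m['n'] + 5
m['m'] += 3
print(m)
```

m['t'] = 6 → {'n': 4, 'r': 4, 'g': 0, 't': 6}
m['r'] = 8 → {'n': 4, 'r': 8, 'g': 0, 't': 6}
m['c'] = 6 → {'n': 4, 'r': 8, 'g': 0, 't': 6, 'c': 6}
m['m'] = m['n']+4 = 8 → {'n': 4, 'r': 8, 'g': 0, 't': 6, 'c': 6, 'm': 8}
m['f'] = m['t']+5 = 11 → {'n': 4, 'r': 8, 'g': 0, 't': 6, 'c': 6, 'm': 8, 'f': 11}
m['a'] = m['n']+5 = 9 → {'n': 4, 'r': 8, 'g': 0, 't': 6, 'c': 6, 'm': 8, 'f': 11, 'a': 9}
m['m'] = 8+3 = 11 → {'n': 4, 'r': 8, 'g': 0, 't': 6, 'c': 6, 'm': 11, 'f': 11, 'a': 9}

{'n': 4, 'r': 8, 'g': 0, 't': 6, 'c': 6, 'm': 11, 'f': 11, 'a': 9}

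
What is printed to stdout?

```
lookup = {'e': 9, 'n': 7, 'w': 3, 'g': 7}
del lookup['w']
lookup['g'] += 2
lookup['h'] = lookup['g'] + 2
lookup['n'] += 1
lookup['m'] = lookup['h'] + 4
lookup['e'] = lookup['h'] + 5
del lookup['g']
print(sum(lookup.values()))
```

50

del 'w' → {'e': 9, 'n': 7, 'g': 7}
lookup['g'] = 7+2 = 9 → {'e': 9, 'n': 7, 'g': 9}
lookup['h'] = lookup['g']+2 = 11 → {'e': 9, 'n': 7, 'g': 9, 'h': 11}
lookup['n'] = 7+1 = 8 → {'e': 9, 'n': 8, 'g': 9, 'h': 11}
lookup['m'] = lookup['h']+4 = 15 → {'e': 9, 'n': 8, 'g': 9, 'h': 11, 'm': 15}
lookup['e'] = lookup['h']+5 = 16 → {'e': 16, 'n': 8, 'g': 9, 'h': 11, 'm': 15}
del 'g' → {'e': 16, 'n': 8, 'h': 11, 'm': 15}
sum of values = 50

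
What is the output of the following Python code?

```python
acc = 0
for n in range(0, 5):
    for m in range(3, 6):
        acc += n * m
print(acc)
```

120

n=0,m=3: acc = 0+0 = 0
n=0,m=4: acc = 0+0 = 0
n=0,m=5: acc = 0+0 = 0
n=1,m=3: acc = 0+3 = 3
n=1,m=4: acc = 3+4 = 7
n=1,m=5: acc = 7+5 = 12
n=2,m=3: acc = 12+6 = 18
n=2,m=4: acc = 18+8 = 26
n=2,m=5: acc = 26+10 = 36
n=3,m=3: acc = 36+9 = 45
n=3,m=4: acc = 45+12 = 57
n=3,m=5: acc = 57+15 = 72
n=4,m=3: acc = 72+12 = 84
n=4,m=4: acc = 84+16 = 100
n=4,m=5: acc = 100+20 = 120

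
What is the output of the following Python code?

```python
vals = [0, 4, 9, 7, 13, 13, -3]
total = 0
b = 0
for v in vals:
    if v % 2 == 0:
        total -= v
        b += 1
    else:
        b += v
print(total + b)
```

37

v=0: even, total = 0-0 = 0; b=1
v=4: even, total = 0-4 = -4; b=2
v=9: not even; b=11
v=7: not even; b=18
v=13: not even; b=31
v=13: not even; b=44
v=-3: not even; b=41
total+b = (-4)+41 = 37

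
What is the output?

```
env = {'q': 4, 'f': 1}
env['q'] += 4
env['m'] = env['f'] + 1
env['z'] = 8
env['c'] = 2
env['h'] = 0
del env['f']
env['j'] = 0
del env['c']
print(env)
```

env['q'] = 4+4 = 8 → {'q': 8, 'f': 1}
env['m'] = env['f']+1 = 2 → {'q': 8, 'f': 1, 'm': 2}
env['z'] = 8 → {'q': 8, 'f': 1, 'm': 2, 'z': 8}
env['c'] = 2 → {'q': 8, 'f': 1, 'm': 2, 'z': 8, 'c': 2}
env['h'] = 0 → {'q': 8, 'f': 1, 'm': 2, 'z': 8, 'c': 2, 'h': 0}
del 'f' → {'q': 8, 'm': 2, 'z': 8, 'c': 2, 'h': 0}
env['j'] = 0 → {'q': 8, 'm': 2, 'z': 8, 'c': 2, 'h': 0, 'j': 0}
del 'c' → {'q': 8, 'm': 2, 'z': 8, 'h': 0, 'j': 0}

{'q': 8, 'm': 2, 'z': 8, 'h': 0, 'j': 0}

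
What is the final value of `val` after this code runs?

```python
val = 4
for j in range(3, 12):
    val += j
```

67

j=3: val = 4+3 = 7
j=4: val = 7+4 = 11
j=5: val = 11+5 = 16
j=6: val = 16+6 = 22
j=7: val = 22+7 = 29
j=8: val = 29+8 = 37
j=9: val = 37+9 = 46
j=10: val = 46+10 = 56
j=11: val = 56+11 = 67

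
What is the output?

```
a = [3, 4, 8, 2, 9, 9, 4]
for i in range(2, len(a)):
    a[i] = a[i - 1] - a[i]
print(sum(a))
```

-70

i=2: a[2] = 4-8 = -4 → [3, 4, -4, 2, 9, 9, 4]
i=3: a[3] = (-4)-2 = -6 → [3, 4, -4, -6, 9, 9, 4]
i=4: a[4] = (-6)-9 = -15 → [3, 4, -4, -6, -15, 9, 4]
i=5: a[5] = (-15)-9 = -24 → [3, 4, -4, -6, -15, -24, 4]
i=6: a[6] = (-24)-4 = -28 → [3, 4, -4, -6, -15, -24, -28]
sum = -70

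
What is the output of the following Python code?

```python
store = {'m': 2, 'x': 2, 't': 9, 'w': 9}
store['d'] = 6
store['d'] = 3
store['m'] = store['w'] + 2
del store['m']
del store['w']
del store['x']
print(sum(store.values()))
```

store['d'] = 6 → {'m': 2, 'x': 2, 't': 9, 'w': 9, 'd': 6}
store['d'] = 3 → {'m': 2, 'x': 2, 't': 9, 'w': 9, 'd': 3}
store['m'] = store['w']+2 = 11 → {'m': 11, 'x': 2, 't': 9, 'w': 9, 'd': 3}
del 'm' → {'x': 2, 't': 9, 'w': 9, 'd': 3}
del 'w' → {'x': 2, 't': 9, 'd': 3}
del 'x' → {'t': 9, 'd': 3}
sum of values = 12

12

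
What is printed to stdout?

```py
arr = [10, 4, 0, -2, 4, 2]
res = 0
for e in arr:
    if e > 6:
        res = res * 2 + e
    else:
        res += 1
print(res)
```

15

e=10: >6, res = 0*2+10 = 10
e=4: not >6, res = 10+1 = 11
e=0: not >6, res = 11+1 = 12
e=-2: not >6, res = 12+1 = 13
e=4: not >6, res = 13+1 = 14
e=2: not >6, res = 14+1 = 15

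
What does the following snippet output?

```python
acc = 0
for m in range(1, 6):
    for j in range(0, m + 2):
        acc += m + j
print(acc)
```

140

m=1,j=0: acc = 0+1 = 1
m=1,j=1: acc = 1+2 = 3
m=1,j=2: acc = 3+3 = 6
m=2,j=0: acc = 6+2 = 8
m=2,j=1: acc = 8+3 = 11
m=2,j=2: acc = 11+4 = 15
m=2,j=3: acc = 15+5 = 20
m=3,j=0: acc = 20+3 = 23
m=3,j=1: acc = 23+4 = 27
m=3,j=2: acc = 27+5 = 32
m=3,j=3: acc = 32+6 = 38
m=3,j=4: acc = 38+7 = 45
m=4,j=0: acc = 45+4 = 49
m=4,j=1: acc = 49+5 = 54
m=4,j=2: acc = 54+6 = 60
m=4,j=3: acc = 60+7 = 67
m=4,j=4: acc = 67+8 = 75
m=4,j=5: acc = 75+9 = 84
m=5,j=0: acc = 84+5 = 89
m=5,j=1: acc = 89+6 = 95
m=5,j=2: acc = 95+7 = 102
m=5,j=3: acc = 102+8 = 110
m=5,j=4: acc = 110+9 = 119
m=5,j=5: acc = 119+10 = 129
m=5,j=6: acc = 129+11 = 140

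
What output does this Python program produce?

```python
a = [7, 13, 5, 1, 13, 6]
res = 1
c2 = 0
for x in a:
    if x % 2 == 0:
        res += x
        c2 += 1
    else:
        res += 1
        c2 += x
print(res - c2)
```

x=7: not even, res = 1+1 = 2; c2=7
x=13: not even, res = 2+1 = 3; c2=20
x=5: not even, res = 3+1 = 4; c2=25
x=1: not even, res = 4+1 = 5; c2=26
x=13: not even, res = 5+1 = 6; c2=39
x=6: even, res = 6+6 = 12; c2=40
res-c2 = 12-40 = -28

-28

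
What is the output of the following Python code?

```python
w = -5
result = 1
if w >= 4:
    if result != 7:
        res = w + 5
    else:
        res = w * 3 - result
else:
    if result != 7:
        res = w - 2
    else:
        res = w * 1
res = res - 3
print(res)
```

w=-5, result=1
w >= 4 is False; result != 7 is True
→ res = w - 2 = -7
res = (-7)-3 = -10

-10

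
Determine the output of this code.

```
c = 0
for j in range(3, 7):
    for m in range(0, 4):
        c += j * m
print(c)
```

108

j=3,m=0: c = 0+0 = 0
j=3,m=1: c = 0+3 = 3
j=3,m=2: c = 3+6 = 9
j=3,m=3: c = 9+9 = 18
j=4,m=0: c = 18+0 = 18
j=4,m=1: c = 18+4 = 22
j=4,m=2: c = 22+8 = 30
j=4,m=3: c = 30+12 = 42
j=5,m=0: c = 42+0 = 42
j=5,m=1: c = 42+5 = 47
j=5,m=2: c = 47+10 = 57
j=5,m=3: c = 57+15 = 72
j=6,m=0: c = 72+0 = 72
j=6,m=1: c = 72+6 = 78
j=6,m=2: c = 78+12 = 90
j=6,m=3: c = 90+18 = 108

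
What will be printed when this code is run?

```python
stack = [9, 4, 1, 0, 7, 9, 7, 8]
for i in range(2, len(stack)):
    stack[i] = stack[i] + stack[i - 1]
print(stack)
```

[9, 4, 5, 5, 12, 21, 28, 36]

i=2: stack[2] = 1+4 = 5 → [9, 4, 5, 0, 7, 9, 7, 8]
i=3: stack[3] = 0+5 = 5 → [9, 4, 5, 5, 7, 9, 7, 8]
i=4: stack[4] = 7+5 = 12 → [9, 4, 5, 5, 12, 9, 7, 8]
i=5: stack[5] = 9+12 = 21 → [9, 4, 5, 5, 12, 21, 7, 8]
i=6: stack[6] = 7+21 = 28 → [9, 4, 5, 5, 12, 21, 28, 8]
i=7: stack[7] = 8+28 = 36 → [9, 4, 5, 5, 12, 21, 28, 36]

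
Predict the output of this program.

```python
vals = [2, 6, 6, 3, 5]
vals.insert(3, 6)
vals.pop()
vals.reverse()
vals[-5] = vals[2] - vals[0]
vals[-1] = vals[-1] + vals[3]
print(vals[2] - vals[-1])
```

-2

insert 6 at 3 → [2, 6, 6, 6, 3, 5]
pop() removes 5 → [2, 6, 6, 6, 3]
reverse → [3, 6, 6, 6, 2]
vals[-5] = vals[2]-vals[0] = 6-3 = 3 → [3, 6, 6, 6, 2]
vals[-1] = vals[-1]+vals[3] = 2+6 = 8 → [3, 6, 6, 6, 8]
vals[2]-vals[-1] = 6-8 = -2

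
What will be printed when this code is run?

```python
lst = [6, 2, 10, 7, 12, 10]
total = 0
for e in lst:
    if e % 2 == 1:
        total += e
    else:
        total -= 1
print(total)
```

2

e=6: not odd, total = 0-1 = -1
e=2: not odd, total = (-1)-1 = -2
e=10: not odd, total = (-2)-1 = -3
e=7: odd, total = (-3)+7 = 4
e=12: not odd, total = 4-1 = 3
e=10: not odd, total = 3-1 = 2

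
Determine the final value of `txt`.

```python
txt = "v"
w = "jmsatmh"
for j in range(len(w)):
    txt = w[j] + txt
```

'hmtasmjv'

j=0: prepend 'j' → 'jv'
j=1: prepend 'm' → 'mjv'
j=2: prepend 's' → 'smjv'
j=3: prepend 'a' → 'asmjv'
j=4: prepend 't' → 'tasmjv'
j=5: prepend 'm' → 'mtasmjv'
j=6: prepend 'h' → 'hmtasmjv'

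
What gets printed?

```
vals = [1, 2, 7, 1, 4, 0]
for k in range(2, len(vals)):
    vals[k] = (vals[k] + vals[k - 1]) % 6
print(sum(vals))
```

k=2: vals[2] = (7+2)%6 = 3 → [1, 2, 3, 1, 4, 0]
k=3: vals[3] = (1+3)%6 = 4 → [1, 2, 3, 4, 4, 0]
k=4: vals[4] = (4+4)%6 = 2 → [1, 2, 3, 4, 2, 0]
k=5: vals[5] = (0+2)%6 = 2 → [1, 2, 3, 4, 2, 2]
sum = 14

14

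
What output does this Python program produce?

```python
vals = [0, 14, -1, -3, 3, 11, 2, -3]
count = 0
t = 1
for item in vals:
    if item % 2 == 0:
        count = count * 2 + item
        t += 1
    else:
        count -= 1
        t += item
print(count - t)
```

10

item=0: even, count = 0*2+0 = 0; t=2
item=14: even, count = 0*2+14 = 14; t=3
item=-1: not even, count = 14-1 = 13; t=2
item=-3: not even, count = 13-1 = 12; t=-1
item=3: not even, count = 12-1 = 11; t=2
item=11: not even, count = 11-1 = 10; t=13
item=2: even, count = 10*2+2 = 22; t=14
item=-3: not even, count = 22-1 = 21; t=11
count-t = 21-11 = 10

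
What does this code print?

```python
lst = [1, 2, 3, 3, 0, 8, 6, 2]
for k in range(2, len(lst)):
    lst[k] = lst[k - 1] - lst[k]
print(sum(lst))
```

-56

k=2: lst[2] = 2-3 = -1 → [1, 2, -1, 3, 0, 8, 6, 2]
k=3: lst[3] = (-1)-3 = -4 → [1, 2, -1, -4, 0, 8, 6, 2]
k=4: lst[4] = (-4)-0 = -4 → [1, 2, -1, -4, -4, 8, 6, 2]
k=5: lst[5] = (-4)-8 = -12 → [1, 2, -1, -4, -4, -12, 6, 2]
k=6: lst[6] = (-12)-6 = -18 → [1, 2, -1, -4, -4, -12, -18, 2]
k=7: lst[7] = (-18)-2 = -20 → [1, 2, -1, -4, -4, -12, -18, -20]
sum = -56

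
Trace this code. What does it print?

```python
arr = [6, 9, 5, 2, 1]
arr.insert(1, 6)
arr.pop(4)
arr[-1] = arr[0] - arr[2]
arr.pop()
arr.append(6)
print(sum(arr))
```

insert 6 at 1 → [6, 6, 9, 5, 2, 1]
pop(4) removes 2 → [6, 6, 9, 5, 1]
arr[-1] = arr[0]-arr[2] = 6-9 = -3 → [6, 6, 9, 5, -3]
pop() removes -3 → [6, 6, 9, 5]
append 6 → [6, 6, 9, 5, 6]
sum = 32

32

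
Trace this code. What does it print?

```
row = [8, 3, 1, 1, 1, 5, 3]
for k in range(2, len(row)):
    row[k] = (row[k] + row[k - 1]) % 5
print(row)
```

k=2: row[2] = (1+3)%5 = 4 → [8, 3, 4, 1, 1, 5, 3]
k=3: row[3] = (1+4)%5 = 0 → [8, 3, 4, 0, 1, 5, 3]
k=4: row[4] = (1+0)%5 = 1 → [8, 3, 4, 0, 1, 5, 3]
k=5: row[5] = (5+1)%5 = 1 → [8, 3, 4, 0, 1, 1, 3]
k=6: row[6] = (3+1)%5 = 4 → [8, 3, 4, 0, 1, 1, 4]

[8, 3, 4, 0, 1, 1, 4]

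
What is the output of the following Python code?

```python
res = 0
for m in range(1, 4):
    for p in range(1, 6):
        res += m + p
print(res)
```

75

m=1,p=1: res = 0+2 = 2
m=1,p=2: res = 2+3 = 5
m=1,p=3: res = 5+4 = 9
m=1,p=4: res = 9+5 = 14
m=1,p=5: res = 14+6 = 20
m=2,p=1: res = 20+3 = 23
m=2,p=2: res = 23+4 = 27
m=2,p=3: res = 27+5 = 32
m=2,p=4: res = 32+6 = 38
m=2,p=5: res = 38+7 = 45
m=3,p=1: res = 45+4 = 49
m=3,p=2: res = 49+5 = 54
m=3,p=3: res = 54+6 = 60
m=3,p=4: res = 60+7 = 67
m=3,p=5: res = 67+8 = 75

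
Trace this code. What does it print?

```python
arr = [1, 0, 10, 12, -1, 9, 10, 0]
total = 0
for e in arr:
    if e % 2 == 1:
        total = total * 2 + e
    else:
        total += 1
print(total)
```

e=1: odd, total = 0*2+1 = 1
e=0: not odd, total = 1+1 = 2
e=10: not odd, total = 2+1 = 3
e=12: not odd, total = 3+1 = 4
e=-1: odd, total = 4*2+(-1) = 7
e=9: odd, total = 7*2+9 = 23
e=10: not odd, total = 23+1 = 24
e=0: not odd, total = 24+1 = 25

25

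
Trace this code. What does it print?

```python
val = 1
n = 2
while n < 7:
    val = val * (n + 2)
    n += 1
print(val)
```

n=2: val = 1*4 = 4
n=3: val = 4*5 = 20
n=4: val = 20*6 = 120
n=5: val = 120*7 = 840
n=6: val = 840*8 = 6720

6720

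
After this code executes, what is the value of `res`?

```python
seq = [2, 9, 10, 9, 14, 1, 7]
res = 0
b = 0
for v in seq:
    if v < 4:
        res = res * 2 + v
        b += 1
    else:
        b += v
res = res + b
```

56

v=2: <4, res = 0*2+2 = 2; b=1
v=9: not <4; b=10
v=10: not <4; b=20
v=9: not <4; b=29
v=14: not <4; b=43
v=1: <4, res = 2*2+1 = 5; b=44
v=7: not <4; b=51
res+b = 5+51 = 56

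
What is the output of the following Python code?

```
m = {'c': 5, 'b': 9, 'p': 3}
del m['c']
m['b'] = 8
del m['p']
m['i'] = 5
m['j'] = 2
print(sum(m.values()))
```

15

del 'c' → {'b': 9, 'p': 3}
m['b'] = 8 → {'b': 8, 'p': 3}
del 'p' → {'b': 8}
m['i'] = 5 → {'b': 8, 'i': 5}
m['j'] = 2 → {'b': 8, 'i': 5, 'j': 2}
sum of values = 15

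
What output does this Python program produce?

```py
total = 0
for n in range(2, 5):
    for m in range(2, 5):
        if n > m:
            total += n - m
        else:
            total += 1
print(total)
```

10

n=2,m=2: not 2>2, total = 0+1 = 1
n=2,m=3: not 2>3, total = 1+1 = 2
n=2,m=4: not 2>4, total = 2+1 = 3
n=3,m=2: 3>2, total = 3+1 = 4
n=3,m=3: not 3>3, total = 4+1 = 5
n=3,m=4: not 3>4, total = 5+1 = 6
n=4,m=2: 4>2, total = 6+2 = 8
n=4,m=3: 4>3, total = 8+1 = 9
n=4,m=4: not 4>4, total = 9+1 = 10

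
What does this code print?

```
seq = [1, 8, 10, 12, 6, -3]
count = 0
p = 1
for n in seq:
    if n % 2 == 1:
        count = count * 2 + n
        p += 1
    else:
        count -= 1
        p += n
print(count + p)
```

30

n=1: odd, count = 0*2+1 = 1; p=2
n=8: not odd, count = 1-1 = 0; p=10
n=10: not odd, count = 0-1 = -1; p=20
n=12: not odd, count = (-1)-1 = -2; p=32
n=6: not odd, count = (-2)-1 = -3; p=38
n=-3: odd, count = (-3)*2+(-3) = -9; p=39
count+p = (-9)+39 = 30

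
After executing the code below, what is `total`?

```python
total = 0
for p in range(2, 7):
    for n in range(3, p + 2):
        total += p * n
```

315

p=2,n=3: total = 0+6 = 6
p=3,n=3: total = 6+9 = 15
p=3,n=4: total = 15+12 = 27
p=4,n=3: total = 27+12 = 39
p=4,n=4: total = 39+16 = 55
p=4,n=5: total = 55+20 = 75
p=5,n=3: total = 75+15 = 90
p=5,n=4: total = 90+20 = 110
p=5,n=5: total = 110+25 = 135
p=5,n=6: total = 135+30 = 165
p=6,n=3: total = 165+18 = 183
p=6,n=4: total = 183+24 = 207
p=6,n=5: total = 207+30 = 237
p=6,n=6: total = 237+36 = 273
p=6,n=7: total = 273+42 = 315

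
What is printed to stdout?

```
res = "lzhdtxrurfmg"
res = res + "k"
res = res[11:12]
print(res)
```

g

+ 'k' → 'lzhdtxrurfmgk'
slice [11:12] → 'g'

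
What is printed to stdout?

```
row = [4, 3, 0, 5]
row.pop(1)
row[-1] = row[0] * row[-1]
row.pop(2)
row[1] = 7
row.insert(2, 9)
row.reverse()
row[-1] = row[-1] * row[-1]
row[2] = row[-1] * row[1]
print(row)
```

[9, 7, 112]

pop(1) removes 3 → [4, 0, 5]
row[-1] = row[0]*row[-1] = 4*5 = 20 → [4, 0, 20]
pop(2) removes 20 → [4, 0]
row[1] = 7 → [4, 7]
insert 9 at 2 → [4, 7, 9]
reverse → [9, 7, 4]
row[-1] = row[-1]*row[-1] = 4*4 = 16 → [9, 7, 16]
row[2] = row[-1]*row[1] = 16*7 = 112 → [9, 7, 112]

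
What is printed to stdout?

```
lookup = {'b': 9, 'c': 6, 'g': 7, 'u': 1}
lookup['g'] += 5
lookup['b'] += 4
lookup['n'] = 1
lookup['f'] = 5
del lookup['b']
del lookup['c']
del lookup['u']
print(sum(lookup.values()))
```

18

lookup['g'] = 7+5 = 12 → {'b': 9, 'c': 6, 'g': 12, 'u': 1}
lookup['b'] = 9+4 = 13 → {'b': 13, 'c': 6, 'g': 12, 'u': 1}
lookup['n'] = 1 → {'b': 13, 'c': 6, 'g': 12, 'u': 1, 'n': 1}
lookup['f'] = 5 → {'b': 13, 'c': 6, 'g': 12, 'u': 1, 'n': 1, 'f': 5}
del 'b' → {'c': 6, 'g': 12, 'u': 1, 'n': 1, 'f': 5}
del 'c' → {'g': 12, 'u': 1, 'n': 1, 'f': 5}
del 'u' → {'g': 12, 'n': 1, 'f': 5}
sum of values = 18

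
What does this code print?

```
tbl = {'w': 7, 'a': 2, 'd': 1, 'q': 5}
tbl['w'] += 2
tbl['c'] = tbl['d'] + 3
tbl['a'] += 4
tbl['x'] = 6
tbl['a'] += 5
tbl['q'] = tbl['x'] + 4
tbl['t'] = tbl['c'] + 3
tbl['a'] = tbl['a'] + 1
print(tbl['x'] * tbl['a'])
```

tbl['w'] = 7+2 = 9 → {'w': 9, 'a': 2, 'd': 1, 'q': 5}
tbl['c'] = tbl['d']+3 = 4 → {'w': 9, 'a': 2, 'd': 1, 'q': 5, 'c': 4}
tbl['a'] = 2+4 = 6 → {'w': 9, 'a': 6, 'd': 1, 'q': 5, 'c': 4}
tbl['x'] = 6 → {'w': 9, 'a': 6, 'd': 1, 'q': 5, 'c': 4, 'x': 6}
tbl['a'] = 6+5 = 11 → {'w': 9, 'a': 11, 'd': 1, 'q': 5, 'c': 4, 'x': 6}
tbl['q'] = tbl['x']+4 = 10 → {'w': 9, 'a': 11, 'd': 1, 'q': 10, 'c': 4, 'x': 6}
tbl['t'] = tbl['c']+3 = 7 → {'w': 9, 'a': 11, 'd': 1, 'q': 10, 'c': 4, 'x': 6, 't': 7}
tbl['a'] = tbl['a']+1 = 12 → {'w': 9, 'a': 12, 'd': 1, 'q': 10, 'c': 4, 'x': 6, 't': 7}
tbl['x']*tbl['a'] = 6*12 = 72

72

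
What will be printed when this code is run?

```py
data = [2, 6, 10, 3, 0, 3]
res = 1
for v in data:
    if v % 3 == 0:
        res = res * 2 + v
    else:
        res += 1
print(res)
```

103

v=2: not %3==0, res = 1+1 = 2
v=6: %3==0, res = 2*2+6 = 10
v=10: not %3==0, res = 10+1 = 11
v=3: %3==0, res = 11*2+3 = 25
v=0: %3==0, res = 25*2+0 = 50
v=3: %3==0, res = 50*2+3 = 103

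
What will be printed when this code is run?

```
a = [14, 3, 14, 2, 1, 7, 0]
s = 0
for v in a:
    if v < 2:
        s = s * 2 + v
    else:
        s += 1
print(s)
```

20

v=14: not <2, s = 0+1 = 1
v=3: not <2, s = 1+1 = 2
v=14: not <2, s = 2+1 = 3
v=2: not <2, s = 3+1 = 4
v=1: <2, s = 4*2+1 = 9
v=7: not <2, s = 9+1 = 10
v=0: <2, s = 10*2+0 = 20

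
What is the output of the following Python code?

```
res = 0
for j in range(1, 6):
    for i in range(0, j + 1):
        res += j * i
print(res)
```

j=1,i=0: res = 0+0 = 0
j=1,i=1: res = 0+1 = 1
j=2,i=0: res = 1+0 = 1
j=2,i=1: res = 1+2 = 3
j=2,i=2: res = 3+4 = 7
j=3,i=0: res = 7+0 = 7
j=3,i=1: res = 7+3 = 10
j=3,i=2: res = 10+6 = 16
j=3,i=3: res = 16+9 = 25
j=4,i=0: res = 25+0 = 25
j=4,i=1: res = 25+4 = 29
j=4,i=2: res = 29+8 = 37
j=4,i=3: res = 37+12 = 49
j=4,i=4: res = 49+16 = 65
j=5,i=0: res = 65+0 = 65
j=5,i=1: res = 65+5 = 70
j=5,i=2: res = 70+10 = 80
j=5,i=3: res = 80+15 = 95
j=5,i=4: res = 95+20 = 115
j=5,i=5: res = 115+25 = 140

140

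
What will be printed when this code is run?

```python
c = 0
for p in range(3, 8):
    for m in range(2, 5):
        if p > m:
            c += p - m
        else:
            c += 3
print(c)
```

40

p=3,m=2: 3>2, c = 0+1 = 1
p=3,m=3: not 3>3, c = 1+3 = 4
p=3,m=4: not 3>4, c = 4+3 = 7
p=4,m=2: 4>2, c = 7+2 = 9
p=4,m=3: 4>3, c = 9+1 = 10
p=4,m=4: not 4>4, c = 10+3 = 13
p=5,m=2: 5>2, c = 13+3 = 16
p=5,m=3: 5>3, c = 16+2 = 18
p=5,m=4: 5>4, c = 18+1 = 19
p=6,m=2: 6>2, c = 19+4 = 23
p=6,m=3: 6>3, c = 23+3 = 26
p=6,m=4: 6>4, c = 26+2 = 28
p=7,m=2: 7>2, c = 28+5 = 33
p=7,m=3: 7>3, c = 33+4 = 37
p=7,m=4: 7>4, c = 37+3 = 40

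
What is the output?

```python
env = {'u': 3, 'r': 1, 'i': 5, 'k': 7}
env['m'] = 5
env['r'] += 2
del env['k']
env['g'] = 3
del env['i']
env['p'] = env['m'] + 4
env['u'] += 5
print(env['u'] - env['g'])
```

5

env['m'] = 5 → {'u': 3, 'r': 1, 'i': 5, 'k': 7, 'm': 5}
env['r'] = 1+2 = 3 → {'u': 3, 'r': 3, 'i': 5, 'k': 7, 'm': 5}
del 'k' → {'u': 3, 'r': 3, 'i': 5, 'm': 5}
env['g'] = 3 → {'u': 3, 'r': 3, 'i': 5, 'm': 5, 'g': 3}
del 'i' → {'u': 3, 'r': 3, 'm': 5, 'g': 3}
env['p'] = env['m']+4 = 9 → {'u': 3, 'r': 3, 'm': 5, 'g': 3, 'p': 9}
env['u'] = 3+5 = 8 → {'u': 8, 'r': 3, 'm': 5, 'g': 3, 'p': 9}
env['u']-env['g'] = 8-3 = 5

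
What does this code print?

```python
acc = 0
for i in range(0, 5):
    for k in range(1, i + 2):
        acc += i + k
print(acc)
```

75

i=0,k=1: acc = 0+1 = 1
i=1,k=1: acc = 1+2 = 3
i=1,k=2: acc = 3+3 = 6
i=2,k=1: acc = 6+3 = 9
i=2,k=2: acc = 9+4 = 13
i=2,k=3: acc = 13+5 = 18
i=3,k=1: acc = 18+4 = 22
i=3,k=2: acc = 22+5 = 27
i=3,k=3: acc = 27+6 = 33
i=3,k=4: acc = 33+7 = 40
i=4,k=1: acc = 40+5 = 45
i=4,k=2: acc = 45+6 = 51
i=4,k=3: acc = 51+7 = 58
i=4,k=4: acc = 58+8 = 66
i=4,k=5: acc = 66+9 = 75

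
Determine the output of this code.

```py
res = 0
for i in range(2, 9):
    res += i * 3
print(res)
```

i=2: res = 0+2*3 = 6
i=3: res = 6+3*3 = 15
i=4: res = 15+4*3 = 27
i=5: res = 27+5*3 = 42
i=6: res = 42+6*3 = 60
i=7: res = 60+7*3 = 81
i=8: res = 81+8*3 = 105

105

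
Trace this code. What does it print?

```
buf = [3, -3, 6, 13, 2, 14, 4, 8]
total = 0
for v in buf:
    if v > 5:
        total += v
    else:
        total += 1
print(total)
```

45

v=3: not >5, total = 0+1 = 1
v=-3: not >5, total = 1+1 = 2
v=6: >5, total = 2+6 = 8
v=13: >5, total = 8+13 = 21
v=2: not >5, total = 21+1 = 22
v=14: >5, total = 22+14 = 36
v=4: not >5, total = 36+1 = 37
v=8: >5, total = 37+8 = 45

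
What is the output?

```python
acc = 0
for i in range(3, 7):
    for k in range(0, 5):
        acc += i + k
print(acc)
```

i=3,k=0: acc = 0+3 = 3
i=3,k=1: acc = 3+4 = 7
i=3,k=2: acc = 7+5 = 12
i=3,k=3: acc = 12+6 = 18
i=3,k=4: acc = 18+7 = 25
i=4,k=0: acc = 25+4 = 29
i=4,k=1: acc = 29+5 = 34
i=4,k=2: acc = 34+6 = 40
i=4,k=3: acc = 40+7 = 47
i=4,k=4: acc = 47+8 = 55
i=5,k=0: acc = 55+5 = 60
i=5,k=1: acc = 60+6 = 66
i=5,k=2: acc = 66+7 = 73
i=5,k=3: acc = 73+8 = 81
i=5,k=4: acc = 81+9 = 90
i=6,k=0: acc = 90+6 = 96
i=6,k=1: acc = 96+7 = 103
i=6,k=2: acc = 103+8 = 111
i=6,k=3: acc = 111+9 = 120
i=6,k=4: acc = 120+10 = 130

130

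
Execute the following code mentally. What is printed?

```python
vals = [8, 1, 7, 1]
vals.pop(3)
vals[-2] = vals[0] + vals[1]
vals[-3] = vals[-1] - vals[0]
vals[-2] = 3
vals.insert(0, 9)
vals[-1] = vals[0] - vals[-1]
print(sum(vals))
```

pop(3) removes 1 → [8, 1, 7]
vals[-2] = vals[0]+vals[1] = 8+1 = 9 → [8, 9, 7]
vals[-3] = vals[-1]-vals[0] = 7-8 = -1 → [-1, 9, 7]
vals[-2] = 3 → [-1, 3, 7]
insert 9 at 0 → [9, -1, 3, 7]
vals[-1] = vals[0]-vals[-1] = 9-7 = 2 → [9, -1, 3, 2]
sum = 13

13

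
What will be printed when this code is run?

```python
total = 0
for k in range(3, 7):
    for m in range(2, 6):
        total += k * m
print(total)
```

k=3,m=2: total = 0+6 = 6
k=3,m=3: total = 6+9 = 15
k=3,m=4: total = 15+12 = 27
k=3,m=5: total = 27+15 = 42
k=4,m=2: total = 42+8 = 50
k=4,m=3: total = 50+12 = 62
k=4,m=4: total = 62+16 = 78
k=4,m=5: total = 78+20 = 98
k=5,m=2: total = 98+10 = 108
k=5,m=3: total = 108+15 = 123
k=5,m=4: total = 123+20 = 143
k=5,m=5: total = 143+25 = 168
k=6,m=2: total = 168+12 = 180
k=6,m=3: total = 180+18 = 198
k=6,m=4: total = 198+24 = 222
k=6,m=5: total = 222+30 = 252

252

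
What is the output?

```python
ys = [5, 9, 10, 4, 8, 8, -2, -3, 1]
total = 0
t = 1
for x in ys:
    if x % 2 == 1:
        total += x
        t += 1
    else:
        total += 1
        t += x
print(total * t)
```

x=5: odd, total = 0+5 = 5; t=2
x=9: odd, total = 5+9 = 14; t=3
x=10: not odd, total = 14+1 = 15; t=13
x=4: not odd, total = 15+1 = 16; t=17
x=8: not odd, total = 16+1 = 17; t=25
x=8: not odd, total = 17+1 = 18; t=33
x=-2: not odd, total = 18+1 = 19; t=31
x=-3: odd, total = 19+(-3) = 16; t=32
x=1: odd, total = 16+1 = 17; t=33
total*t = 17*33 = 561

561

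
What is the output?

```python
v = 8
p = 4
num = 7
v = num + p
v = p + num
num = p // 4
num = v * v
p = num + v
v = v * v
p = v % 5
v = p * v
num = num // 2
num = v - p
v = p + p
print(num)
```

120

v = 7+4 = 11
v = 4+7 = 11
num = 4//4 = 1
num = 11*11 = 121
p = 121+11 = 132
v = 11*11 = 121
p = 121%5 = 1
v = 1*121 = 121
num = 121//2 = 60
num = 121-1 = 120
v = 1+1 = 2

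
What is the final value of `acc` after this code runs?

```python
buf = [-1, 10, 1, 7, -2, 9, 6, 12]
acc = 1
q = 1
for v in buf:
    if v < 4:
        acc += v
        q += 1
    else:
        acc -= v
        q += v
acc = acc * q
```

-2160

v=-1: <4, acc = 1+(-1) = 0; q=2
v=10: not <4, acc = 0-10 = -10; q=12
v=1: <4, acc = (-10)+1 = -9; q=13
v=7: not <4, acc = (-9)-7 = -16; q=20
v=-2: <4, acc = (-16)+(-2) = -18; q=21
v=9: not <4, acc = (-18)-9 = -27; q=30
v=6: not <4, acc = (-27)-6 = -33; q=36
v=12: not <4, acc = (-33)-12 = -45; q=48
acc*q = (-45)*48 = -2160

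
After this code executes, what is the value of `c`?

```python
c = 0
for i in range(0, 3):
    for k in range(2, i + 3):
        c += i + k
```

i=0,k=2: c = 0+2 = 2
i=1,k=2: c = 2+3 = 5
i=1,k=3: c = 5+4 = 9
i=2,k=2: c = 9+4 = 13
i=2,k=3: c = 13+5 = 18
i=2,k=4: c = 18+6 = 24

24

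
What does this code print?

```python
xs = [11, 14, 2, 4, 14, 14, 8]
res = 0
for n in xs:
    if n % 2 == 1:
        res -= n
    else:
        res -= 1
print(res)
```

n=11: odd, res = 0-11 = -11
n=14: not odd, res = (-11)-1 = -12
n=2: not odd, res = (-12)-1 = -13
n=4: not odd, res = (-13)-1 = -14
n=14: not odd, res = (-14)-1 = -15
n=14: not odd, res = (-15)-1 = -16
n=8: not odd, res = (-16)-1 = -17

-17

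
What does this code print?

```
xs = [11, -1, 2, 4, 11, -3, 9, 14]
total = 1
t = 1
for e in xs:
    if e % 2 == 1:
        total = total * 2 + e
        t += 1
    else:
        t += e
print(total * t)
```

6422

e=11: odd, total = 1*2+11 = 13; t=2
e=-1: odd, total = 13*2+(-1) = 25; t=3
e=2: not odd; t=5
e=4: not odd; t=9
e=11: odd, total = 25*2+11 = 61; t=10
e=-3: odd, total = 61*2+(-3) = 119; t=11
e=9: odd, total = 119*2+9 = 247; t=12
e=14: not odd; t=26
total*t = 247*26 = 6422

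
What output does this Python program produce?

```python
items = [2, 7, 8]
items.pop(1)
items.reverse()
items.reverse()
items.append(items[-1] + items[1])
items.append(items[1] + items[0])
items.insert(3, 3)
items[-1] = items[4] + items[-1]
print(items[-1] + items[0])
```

22

pop(1) removes 7 → [2, 8]
reverse → [8, 2]
reverse → [2, 8]
append items[-1]+items[1] = 8+8 = 16 → [2, 8, 16]
append items[1]+items[0] = 8+2 = 10 → [2, 8, 16, 10]
insert 3 at 3 → [2, 8, 16, 3, 10]
items[-1] = items[4]+items[-1] = 10+10 = 20 → [2, 8, 16, 3, 20]
items[-1]+items[0] = 20+2 = 22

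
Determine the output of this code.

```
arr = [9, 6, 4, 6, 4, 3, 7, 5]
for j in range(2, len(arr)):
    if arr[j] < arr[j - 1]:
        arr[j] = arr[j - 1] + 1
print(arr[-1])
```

j=2: 4<6, arr[2] = 6+1 = 7 → [9, 6, 7, 6, 4, 3, 7, 5]
j=3: 6<7, arr[3] = 7+1 = 8 → [9, 6, 7, 8, 4, 3, 7, 5]
j=4: 4<8, arr[4] = 8+1 = 9 → [9, 6, 7, 8, 9, 3, 7, 5]
j=5: 3<9, arr[5] = 9+1 = 10 → [9, 6, 7, 8, 9, 10, 7, 5]
j=6: 7<10, arr[6] = 10+1 = 11 → [9, 6, 7, 8, 9, 10, 11, 5]
j=7: 5<11, arr[7] = 11+1 = 12 → [9, 6, 7, 8, 9, 10, 11, 12]

12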